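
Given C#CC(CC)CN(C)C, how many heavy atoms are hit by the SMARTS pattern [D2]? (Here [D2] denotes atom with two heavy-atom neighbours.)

3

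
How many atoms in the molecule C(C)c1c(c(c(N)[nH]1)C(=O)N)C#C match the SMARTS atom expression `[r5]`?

5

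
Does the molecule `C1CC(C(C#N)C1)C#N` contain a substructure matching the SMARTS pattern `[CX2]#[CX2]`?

The pattern [CX2]#[CX2] describes a carbon-carbon triple bond — an alkyne.
The closest candidate here is a nitrile (-C#N), but the triple bond is C#N, not C#C. No other fragment satisfies the full query, so there is no match.

No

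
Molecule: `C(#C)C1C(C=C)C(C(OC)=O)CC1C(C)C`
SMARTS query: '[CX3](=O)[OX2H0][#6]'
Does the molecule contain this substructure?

Yes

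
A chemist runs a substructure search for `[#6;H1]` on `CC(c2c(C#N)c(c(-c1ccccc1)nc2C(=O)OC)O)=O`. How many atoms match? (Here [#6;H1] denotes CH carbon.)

5

The query [#6;H1] means: any carbon bearing exactly one hydrogen.
Check the 22 heavy atoms by environment: 1× n (aromatic, H0) → no; 6× c (aromatic, H0) → no; 1× O (H1) → no; 3× C (H0) → no; 3× O (H0) → no; 2× C (H3) → no; 5× c (aromatic, H1) → match; 1× N (H0) → no.
That gives 5 matching atoms.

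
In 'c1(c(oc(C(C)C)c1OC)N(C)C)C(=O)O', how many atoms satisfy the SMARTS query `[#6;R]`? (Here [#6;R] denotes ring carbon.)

4

Check the 16 heavy atoms by environment: 1× o (aromatic, in 5-ring) → no; 4× c (aromatic, in 5-ring) → match; 3× O (acyclic) → no; 7× C (acyclic) → no; 1× N (acyclic) → no.
That gives 4 matching atoms.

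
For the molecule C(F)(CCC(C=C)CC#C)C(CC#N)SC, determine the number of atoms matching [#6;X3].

2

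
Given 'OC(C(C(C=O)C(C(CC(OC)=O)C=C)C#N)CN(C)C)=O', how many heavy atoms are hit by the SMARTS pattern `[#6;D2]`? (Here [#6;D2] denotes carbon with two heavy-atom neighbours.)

The query [#6;D2] means: any carbon bonded to exactly two heavy atoms.
Check the 22 heavy atoms by environment: 5× C (D2) → match; 6× C (D3) → no; 4× O (D1) → no; 1× O (D2) → no; 4× C (D1) → no; 1× N (D1) → no; 1× N (D3) → no.
That gives 5 matching atoms.

5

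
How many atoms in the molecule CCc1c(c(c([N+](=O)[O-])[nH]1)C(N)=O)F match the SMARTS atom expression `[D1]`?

6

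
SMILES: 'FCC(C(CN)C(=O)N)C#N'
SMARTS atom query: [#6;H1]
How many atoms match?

The query [#6;H1] means: any carbon bearing exactly one hydrogen.
Check the 11 heavy atoms by environment: 2× C (H2) → no; 2× C (H1) → match; 2× C (H0) → no; 1× N (H0) → no; 1× O (H0) → no; 2× N (H2) → no; 1× F (H0) → no.
That gives 2 matching atoms.

2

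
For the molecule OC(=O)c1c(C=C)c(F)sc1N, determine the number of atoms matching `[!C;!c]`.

5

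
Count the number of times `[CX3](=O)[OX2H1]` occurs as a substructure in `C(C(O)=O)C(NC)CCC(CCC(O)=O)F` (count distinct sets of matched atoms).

2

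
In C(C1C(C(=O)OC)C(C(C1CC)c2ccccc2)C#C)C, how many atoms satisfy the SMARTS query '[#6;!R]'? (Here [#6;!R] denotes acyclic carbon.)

The query [#6;!R] means: carbon not in any ring.
Check the 21 heavy atoms by environment: 5× C (in 5-ring) → no; 8× C (acyclic) → match; 2× O (acyclic) → no; 6× c (aromatic, in 6-ring) → no.
That gives 8 matching atoms.

8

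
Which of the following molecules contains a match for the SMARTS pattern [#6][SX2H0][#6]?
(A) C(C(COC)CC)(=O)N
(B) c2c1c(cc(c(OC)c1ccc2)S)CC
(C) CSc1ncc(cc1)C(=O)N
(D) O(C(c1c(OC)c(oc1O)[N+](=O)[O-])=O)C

C

[#6][SX2H0][#6] describes an aliphatic sulfur bridging two carbons with no H on the sulfur (a thioether).
(A) has a methoxy ether (-OCH3) but the bridging atom is O, not S.
(B) has a thiol (-SH) but the sulfur has H1, not H0 bridging two carbons.
(C) contains a methylthio ether (-SCH3), which satisfies every atom and bond constraint.
(D) has a methoxy ether (-OCH3) but the bridging atom is O, not S.
So the answer is (C).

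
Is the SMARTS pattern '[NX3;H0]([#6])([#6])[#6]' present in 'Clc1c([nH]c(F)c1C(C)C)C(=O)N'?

No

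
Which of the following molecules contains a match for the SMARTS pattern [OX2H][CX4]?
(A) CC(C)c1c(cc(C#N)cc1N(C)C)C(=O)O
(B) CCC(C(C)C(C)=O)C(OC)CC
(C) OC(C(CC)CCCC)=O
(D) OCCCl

[OX2H][CX4] describes a hydroxyl oxygen bound to an sp3 (X4) carbon (an aliphatic alcohol).
(A) has a carboxylic acid group (-C(=O)OH) but the -OH is on a CX3 carbonyl carbon, not a CX4 carbon.
(B) has a methoxy ether (-OCH3) but the oxygen has H0 (ether), not H1.
(C) has a carboxylic acid group (-C(=O)OH) but the -OH is on a CX3 carbonyl carbon, not a CX4 carbon.
(D) contains a hydroxyl group (-OH), which satisfies every atom and bond constraint.
So the answer is (D).

D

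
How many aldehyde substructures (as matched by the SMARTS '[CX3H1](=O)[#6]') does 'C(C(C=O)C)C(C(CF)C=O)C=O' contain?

3

[CX3H1](=O)[#6] is the SMARTS for an aldehyde: an sp2 carbon with one H, double-bonded to O and single-bonded to carbon.
The molecule carries 3 separate instances of an aldehyde (-CHO) meeting every constraint; each maps to a distinct set of atoms, giving 3 matches.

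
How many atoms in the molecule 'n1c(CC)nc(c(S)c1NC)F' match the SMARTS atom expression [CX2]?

0

Check the 12 heavy atoms by environment: 2× n (aromatic, X2) → no; 4× c (aromatic, X3) → no; 1× S (X2) → no; 3× C (X4) → no; 1× F (X1) → no; 1× N (X3) → no.
No environment satisfies the query, so 0 matching atoms.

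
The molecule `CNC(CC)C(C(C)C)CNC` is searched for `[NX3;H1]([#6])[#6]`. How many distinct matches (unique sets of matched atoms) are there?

2

[NX3;H1]([#6])[#6] is the SMARTS for a secondary amine: a trivalent nitrogen with one H, bonded to two carbons.
The molecule carries 2 separate instances of an N-methylamino group (-NHCH3) meeting every constraint; each maps to a distinct set of atoms, giving 2 matches.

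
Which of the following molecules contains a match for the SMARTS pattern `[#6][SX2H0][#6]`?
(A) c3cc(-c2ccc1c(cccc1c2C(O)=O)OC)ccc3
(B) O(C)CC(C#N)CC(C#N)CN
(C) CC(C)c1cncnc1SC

[#6][SX2H0][#6] describes an aliphatic sulfur bridging two carbons with no H on the sulfur (a thioether).
(A) has a methoxy ether (-OCH3) but the bridging atom is O, not S.
(B) has a methoxy ether (-OCH3) but the bridging atom is O, not S.
(C) contains a methylthio ether (-SCH3), which satisfies every atom and bond constraint.
So the answer is (C).

C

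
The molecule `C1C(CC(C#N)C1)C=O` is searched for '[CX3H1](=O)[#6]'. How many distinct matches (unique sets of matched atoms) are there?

1

[CX3H1](=O)[#6] is the SMARTS for an aldehyde: an sp2 carbon with one H, double-bonded to O and single-bonded to carbon.
Exactly one fragment in the molecule meets all constraints, giving 1 match.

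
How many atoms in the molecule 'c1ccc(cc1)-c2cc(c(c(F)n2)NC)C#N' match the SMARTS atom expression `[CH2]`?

0

The query [CH2] means: aliphatic carbon with exactly two hydrogens.
Check the 17 heavy atoms by environment: 1× n (aromatic, H0) → no; 5× c (aromatic, H0) → no; 6× c (aromatic, H1) → no; 1× C (H0) → no; 1× N (H0) → no; 1× N (H1) → no; 1× C (H3) → no; 1× F (H0) → no.
No environment satisfies the query, so 0 matching atoms.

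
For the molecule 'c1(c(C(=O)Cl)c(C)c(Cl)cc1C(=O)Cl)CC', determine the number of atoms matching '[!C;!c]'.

5

The query [!C;!c] means: neither aliphatic nor aromatic carbon — same as [!#6].
Check the 16 heavy atoms by environment: 6× c (aromatic) → no; 5× C → no; 2× O → match; 3× Cl → match.
Summing the matching environments: 2 + 3 = 5 matching atoms.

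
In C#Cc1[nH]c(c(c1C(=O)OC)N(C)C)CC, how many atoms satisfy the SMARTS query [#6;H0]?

The query [#6;H0] means: any carbon with no attached hydrogen.
Check the 16 heavy atoms by environment: 1× n (aromatic, H1) → no; 4× c (aromatic, H0) → match; 1× N (H0) → no; 4× C (H3) → no; 2× C (H0) → match; 2× O (H0) → no; 1× C (H2) → no; 1× C (H1) → no.
Summing the matching environments: 4 + 2 = 6 matching atoms.

6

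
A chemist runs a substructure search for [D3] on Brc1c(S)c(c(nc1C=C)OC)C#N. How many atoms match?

5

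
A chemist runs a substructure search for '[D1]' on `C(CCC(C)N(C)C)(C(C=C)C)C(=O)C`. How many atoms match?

7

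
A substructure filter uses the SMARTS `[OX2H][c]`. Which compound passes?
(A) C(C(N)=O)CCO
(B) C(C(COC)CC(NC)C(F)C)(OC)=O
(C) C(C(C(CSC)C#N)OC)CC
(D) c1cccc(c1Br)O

D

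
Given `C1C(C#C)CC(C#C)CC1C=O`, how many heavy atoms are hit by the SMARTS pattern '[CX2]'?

4

The query [CX2] means: C with X2: aliphatic carbon with exactly 2 total connections.
Check the 12 heavy atoms by environment: 6× C (X4) → no; 4× C (X2) → match; 1× C (X3) → no; 1× O (X1) → no.
That gives 4 matching atoms.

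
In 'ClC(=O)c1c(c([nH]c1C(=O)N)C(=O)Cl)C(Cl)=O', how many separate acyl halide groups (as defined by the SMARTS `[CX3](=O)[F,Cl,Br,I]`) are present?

[CX3](=O)[F,Cl,Br,I] is the SMARTS for an acyl halide: a carbonyl carbon bonded to a halogen.
The molecule carries 3 separate instances of an acyl chloride (-C(=O)Cl) meeting every constraint; each maps to a distinct set of atoms, giving 3 matches.

3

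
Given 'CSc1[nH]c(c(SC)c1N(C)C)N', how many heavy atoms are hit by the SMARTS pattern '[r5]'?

5

Check the 13 heavy atoms by environment: 1× n (aromatic, in 5-ring) → match; 4× c (aromatic, in 5-ring) → match; 2× N (acyclic) → no; 4× C (acyclic) → no; 2× S (acyclic) → no.
Summing the matching environments: 1 + 4 = 5 matching atoms.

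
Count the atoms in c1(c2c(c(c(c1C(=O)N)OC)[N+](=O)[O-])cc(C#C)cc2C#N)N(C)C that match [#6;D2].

The query [#6;D2] means: any carbon bonded to exactly two heavy atoms.
Check the 25 heavy atoms by environment: 8× c (aromatic, D3) → no; 2× c (aromatic, D2) → match; 1× C (D3) → no; 2× O (D1) → no; 2× N (D1) → no; 2× C (D2) → match; 4× C (D1) → no; 1× N (D3) → no; 1× N (charge +1, D3) → no; 1× O (charge -1, D1) → no; 1× O (D2) → no.
Summing the matching environments: 2 + 2 = 4 matching atoms.

4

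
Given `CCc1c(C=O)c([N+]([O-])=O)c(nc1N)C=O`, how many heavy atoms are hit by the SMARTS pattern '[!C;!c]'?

7

The query [!C;!c] means: neither aliphatic nor aromatic carbon — same as [!#6].
Check the 16 heavy atoms by environment: 1× n (aromatic) → match; 5× c (aromatic) → no; 4× C → no; 3× O → match; 1× N (charge +1) → match; 1× O (charge -1) → match; 1× N → match.
Summing the matching environments: 1 + 3 + 1 + 1 + 1 = 7 matching atoms.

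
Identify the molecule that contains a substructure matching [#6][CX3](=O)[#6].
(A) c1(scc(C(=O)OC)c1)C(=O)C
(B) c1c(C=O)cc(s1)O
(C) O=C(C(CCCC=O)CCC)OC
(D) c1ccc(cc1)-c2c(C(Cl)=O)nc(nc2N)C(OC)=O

A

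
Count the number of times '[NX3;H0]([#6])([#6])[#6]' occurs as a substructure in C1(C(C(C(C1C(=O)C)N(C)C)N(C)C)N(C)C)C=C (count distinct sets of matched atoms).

3

[NX3;H0]([#6])([#6])[#6] is the SMARTS for a tertiary amine: a trivalent nitrogen with no H, bonded to three carbons.
The molecule carries 3 separate instances of a dimethylamino group (-N(CH3)2) meeting every constraint; each maps to a distinct set of atoms, giving 3 matches.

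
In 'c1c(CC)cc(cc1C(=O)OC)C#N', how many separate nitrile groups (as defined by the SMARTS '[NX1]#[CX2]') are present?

1

[NX1]#[CX2] is the SMARTS for a nitrile: a nitrogen triple-bonded to a two-connected carbon.
Exactly one fragment in the molecule meets all constraints, giving 1 match.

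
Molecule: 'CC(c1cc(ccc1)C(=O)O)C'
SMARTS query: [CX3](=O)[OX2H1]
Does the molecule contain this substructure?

Yes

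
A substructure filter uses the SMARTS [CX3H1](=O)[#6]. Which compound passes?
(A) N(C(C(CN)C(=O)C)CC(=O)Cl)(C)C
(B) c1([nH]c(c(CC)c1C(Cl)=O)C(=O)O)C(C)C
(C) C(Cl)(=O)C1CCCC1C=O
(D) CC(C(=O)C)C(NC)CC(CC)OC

C

[CX3H1](=O)[#6] describes an sp2 carbon with one H, double-bonded to O and single-bonded to carbon (an aldehyde).
(A) has an acetyl/ketone group (-C(=O)CH3) but the carbonyl carbon has H0 (two carbon neighbours), not H1.
(B) has a carboxylic acid group (-C(=O)OH) but the carbonyl carbon has H0 and is bonded to O, not H1.
(C) contains an aldehyde (-CHO), which satisfies every atom and bond constraint.
(D) has an acetyl/ketone group (-C(=O)CH3) but the carbonyl carbon has H0 (two carbon neighbours), not H1.
So the answer is (C).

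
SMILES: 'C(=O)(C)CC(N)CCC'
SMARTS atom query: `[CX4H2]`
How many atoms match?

3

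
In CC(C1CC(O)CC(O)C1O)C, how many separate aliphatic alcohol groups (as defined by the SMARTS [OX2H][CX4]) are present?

[OX2H][CX4] is the SMARTS for an aliphatic alcohol: a hydroxyl oxygen bound to an sp3 (X4) carbon.
The molecule carries 3 separate instances of a hydroxyl group (-OH) meeting every constraint; each maps to a distinct set of atoms, giving 3 matches.

3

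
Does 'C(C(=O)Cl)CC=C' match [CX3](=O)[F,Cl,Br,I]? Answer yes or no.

Yes

The pattern [CX3](=O)[F,Cl,Br,I] describes a carbonyl carbon bonded to a halogen — an acyl halide.
The molecule carries an acyl chloride (-C(=O)Cl), whose atoms satisfy every constraint of the query, so the pattern matches.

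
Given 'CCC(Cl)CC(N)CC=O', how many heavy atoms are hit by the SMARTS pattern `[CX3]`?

1

The query [CX3] means: C with X3: aliphatic carbon with exactly 3 total connections.
Check the 10 heavy atoms by environment: 6× C (X4) → no; 1× N (X3) → no; 1× Cl (X1) → no; 1× C (X3) → match; 1× O (X1) → no.
That gives 1 matching atom.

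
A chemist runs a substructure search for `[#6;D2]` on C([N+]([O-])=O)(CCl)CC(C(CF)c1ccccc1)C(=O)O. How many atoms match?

8

The query [#6;D2] means: any carbon bonded to exactly two heavy atoms.
Check the 20 heavy atoms by environment: 3× C (D2) → match; 4× C (D3) → no; 3× O (D1) → no; 1× N (charge +1, D3) → no; 1× O (charge -1, D1) → no; 1× Cl (D1) → no; 1× F (D1) → no; 1× c (aromatic, D3) → no; 5× c (aromatic, D2) → match.
Summing the matching environments: 3 + 5 = 8 matching atoms.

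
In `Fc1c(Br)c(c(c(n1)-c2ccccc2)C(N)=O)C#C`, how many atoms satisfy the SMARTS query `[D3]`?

7

The query [D3] means: atom with exactly three heavy-atom neighbours.
Check the 19 heavy atoms by environment: 1× n (aromatic, D2) → no; 6× c (aromatic, D3) → match; 1× Br (D1) → no; 5× c (aromatic, D2) → no; 1× C (D3) → match; 1× O (D1) → no; 1× N (D1) → no; 1× C (D2) → no; 1× C (D1) → no; 1× F (D1) → no.
Summing the matching environments: 6 + 1 = 7 matching atoms.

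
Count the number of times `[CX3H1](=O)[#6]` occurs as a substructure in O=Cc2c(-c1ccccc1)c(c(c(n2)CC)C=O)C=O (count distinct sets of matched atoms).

[CX3H1](=O)[#6] is the SMARTS for an aldehyde: an sp2 carbon with one H, double-bonded to O and single-bonded to carbon.
The molecule carries 3 separate instances of an aldehyde (-CHO) meeting every constraint; each maps to a distinct set of atoms, giving 3 matches.

3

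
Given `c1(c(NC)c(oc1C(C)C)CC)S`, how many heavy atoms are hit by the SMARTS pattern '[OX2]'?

0

The query [OX2] means: aliphatic oxygen with two total connections — ether, hydroxyl, or ester single-bond O.
Check the 13 heavy atoms by environment: 1× o (aromatic, X2) → no; 4× c (aromatic, X3) → no; 1× S (X2) → no; 1× N (X3) → no; 6× C (X4) → no.
No environment satisfies the query, so 0 matching atoms.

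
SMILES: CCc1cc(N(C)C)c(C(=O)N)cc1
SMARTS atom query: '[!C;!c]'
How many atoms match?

3

The query [!C;!c] means: neither aliphatic nor aromatic carbon — same as [!#6].
Check the 14 heavy atoms by environment: 6× c (aromatic) → no; 5× C → no; 1× O → match; 2× N → match.
Summing the matching environments: 1 + 2 = 3 matching atoms.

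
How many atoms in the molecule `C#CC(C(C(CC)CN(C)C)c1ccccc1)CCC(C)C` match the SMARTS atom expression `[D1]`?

6

Check the 22 heavy atoms by environment: 5× C (D2) → no; 4× C (D3) → no; 6× C (D1) → match; 1× c (aromatic, D3) → no; 5× c (aromatic, D2) → no; 1× N (D3) → no.
That gives 6 matching atoms.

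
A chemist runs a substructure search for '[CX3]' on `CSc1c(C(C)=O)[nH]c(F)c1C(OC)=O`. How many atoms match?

2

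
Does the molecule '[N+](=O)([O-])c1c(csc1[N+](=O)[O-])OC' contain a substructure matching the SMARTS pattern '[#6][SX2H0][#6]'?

The pattern [#6][SX2H0][#6] describes an aliphatic sulfur bridging two carbons with no H on the sulfur — a thioether.
The closest candidate here is a methoxy ether (-OCH3), but the bridging atom is O, not S. No other fragment satisfies the full query, so there is no match.

No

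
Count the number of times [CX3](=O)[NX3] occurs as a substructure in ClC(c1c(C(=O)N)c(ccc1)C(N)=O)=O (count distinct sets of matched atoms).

2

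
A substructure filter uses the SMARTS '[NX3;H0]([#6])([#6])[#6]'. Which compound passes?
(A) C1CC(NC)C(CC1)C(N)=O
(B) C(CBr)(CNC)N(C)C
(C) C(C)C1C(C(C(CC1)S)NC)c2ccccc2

[NX3;H0]([#6])([#6])[#6] describes a trivalent nitrogen with no H, bonded to three carbons (a tertiary amine).
(A) has a primary amide (-C(=O)NH2) but the amide nitrogen has H2 and only one carbon neighbour.
(B) contains a dimethylamino group (-N(CH3)2), which satisfies every atom and bond constraint.
(C) has an N-methylamino group (-NHCH3) but the nitrogen still has one H (H1), not H0.
So the answer is (B).

B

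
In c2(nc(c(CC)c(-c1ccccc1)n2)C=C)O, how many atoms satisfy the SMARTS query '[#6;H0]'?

Check the 17 heavy atoms by environment: 2× n (aromatic, H0) → no; 5× c (aromatic, H0) → match; 1× C (H1) → no; 2× C (H2) → no; 1× O (H1) → no; 5× c (aromatic, H1) → no; 1× C (H3) → no.
That gives 5 matching atoms.

5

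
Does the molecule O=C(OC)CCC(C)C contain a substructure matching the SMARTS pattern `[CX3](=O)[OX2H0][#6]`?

The pattern [CX3](=O)[OX2H0][#6] describes a carbonyl carbon bonded to an oxygen that is itself bonded to carbon (no H on that O) — an ester.
The molecule carries a methyl-ester group (-C(=O)OCH3), whose atoms satisfy every constraint of the query, so the pattern matches.

Yes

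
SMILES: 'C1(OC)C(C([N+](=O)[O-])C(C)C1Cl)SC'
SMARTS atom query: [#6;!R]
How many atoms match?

3

The query [#6;!R] means: carbon not in any ring.
Check the 14 heavy atoms by environment: 5× C (in 5-ring) → no; 3× C (acyclic) → match; 1× Cl (acyclic) → no; 1× N (charge +1, acyclic) → no; 1× O (charge -1, acyclic) → no; 2× O (acyclic) → no; 1× S (acyclic) → no.
That gives 3 matching atoms.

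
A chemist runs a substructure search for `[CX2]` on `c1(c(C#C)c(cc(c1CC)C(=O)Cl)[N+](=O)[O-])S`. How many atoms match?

The query [CX2] means: C with X2: aliphatic carbon with exactly 2 total connections.
Check the 17 heavy atoms by environment: 6× c (aromatic, X3) → no; 2× C (X2) → match; 1× N (charge +1, X3) → no; 1× O (charge -1, X1) → no; 2× O (X1) → no; 1× S (X2) → no; 2× C (X4) → no; 1× C (X3) → no; 1× Cl (X1) → no.
That gives 2 matching atoms.

2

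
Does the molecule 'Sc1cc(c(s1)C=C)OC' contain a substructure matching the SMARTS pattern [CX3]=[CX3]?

Yes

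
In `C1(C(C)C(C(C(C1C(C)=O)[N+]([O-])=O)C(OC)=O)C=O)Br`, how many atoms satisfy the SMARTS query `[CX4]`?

9

The query [CX4] means: C with X4: aliphatic carbon with exactly 4 total connections (bonds + H).
Check the 20 heavy atoms by environment: 9× C (X4) → match; 3× C (X3) → no; 4× O (X1) → no; 1× Br (X1) → no; 1× O (X2) → no; 1× N (charge +1, X3) → no; 1× O (charge -1, X1) → no.
That gives 9 matching atoms.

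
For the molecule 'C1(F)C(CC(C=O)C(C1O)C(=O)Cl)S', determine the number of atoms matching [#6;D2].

The query [#6;D2] means: any carbon bonded to exactly two heavy atoms.
Check the 14 heavy atoms by environment: 6× C (D3) → no; 2× C (D2) → match; 1× S (D1) → no; 3× O (D1) → no; 1× Cl (D1) → no; 1× F (D1) → no.
That gives 2 matching atoms.

2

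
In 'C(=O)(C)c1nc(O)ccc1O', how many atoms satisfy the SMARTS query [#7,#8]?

4

The query [#7,#8] means: nitrogen or oxygen (comma = OR).
Check the 11 heavy atoms by environment: 1× n (aromatic) → match; 5× c (aromatic) → no; 3× O → match; 2× C → no.
Summing the matching environments: 1 + 3 = 4 matching atoms.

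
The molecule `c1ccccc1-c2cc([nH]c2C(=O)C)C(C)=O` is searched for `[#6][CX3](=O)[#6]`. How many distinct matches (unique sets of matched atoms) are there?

[#6][CX3](=O)[#6] is the SMARTS for a ketone: a carbonyl carbon (no H) flanked by two carbons.
The molecule carries 2 separate instances of an acetyl/ketone group (-C(=O)CH3) meeting every constraint; each maps to a distinct set of atoms, giving 2 matches.

2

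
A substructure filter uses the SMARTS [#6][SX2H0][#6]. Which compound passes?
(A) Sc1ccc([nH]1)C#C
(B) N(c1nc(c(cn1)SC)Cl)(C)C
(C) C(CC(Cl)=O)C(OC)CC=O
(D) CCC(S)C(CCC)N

B

[#6][SX2H0][#6] describes an aliphatic sulfur bridging two carbons with no H on the sulfur (a thioether).
(A) has a thiol (-SH) but the sulfur has H1, not H0 bridging two carbons.
(B) contains a methylthio ether (-SCH3), which satisfies every atom and bond constraint.
(C) has a methoxy ether (-OCH3) but the bridging atom is O, not S.
(D) has a thiol (-SH) but the sulfur has H1, not H0 bridging two carbons.
So the answer is (B).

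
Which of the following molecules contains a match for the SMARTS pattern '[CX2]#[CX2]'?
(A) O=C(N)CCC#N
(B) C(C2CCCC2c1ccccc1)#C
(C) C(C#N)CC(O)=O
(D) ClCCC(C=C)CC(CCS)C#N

B

[CX2]#[CX2] describes a carbon-carbon triple bond (an alkyne).
(A) has a nitrile (-C#N) but the triple bond is C#N, not C#C.
(B) contains an ethynyl group (-C#CH), which satisfies every atom and bond constraint.
(C) has a nitrile (-C#N) but the triple bond is C#N, not C#C.
(D) has a nitrile (-C#N) but the triple bond is C#N, not C#C.
So the answer is (B).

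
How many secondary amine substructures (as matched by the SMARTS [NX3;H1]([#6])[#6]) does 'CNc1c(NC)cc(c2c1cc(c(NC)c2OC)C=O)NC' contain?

4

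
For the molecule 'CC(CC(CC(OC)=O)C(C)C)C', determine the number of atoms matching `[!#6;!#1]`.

2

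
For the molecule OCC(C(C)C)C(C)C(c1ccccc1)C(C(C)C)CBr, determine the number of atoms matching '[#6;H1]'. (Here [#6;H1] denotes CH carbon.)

11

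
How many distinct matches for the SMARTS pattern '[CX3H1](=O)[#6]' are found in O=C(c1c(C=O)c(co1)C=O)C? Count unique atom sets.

[CX3H1](=O)[#6] is the SMARTS for an aldehyde: an sp2 carbon with one H, double-bonded to O and single-bonded to carbon.
The molecule carries 2 separate instances of an aldehyde (-CHO) meeting every constraint; each maps to a distinct set of atoms, giving 2 matches.

2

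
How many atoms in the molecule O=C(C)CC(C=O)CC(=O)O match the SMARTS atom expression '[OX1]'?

The query [OX1] means: aliphatic oxygen with one total connection — typically a carbonyl =O or an oxide.
Check the 11 heavy atoms by environment: 4× C (X4) → no; 3× C (X3) → no; 3× O (X1) → match; 1× O (X2) → no.
That gives 3 matching atoms.

3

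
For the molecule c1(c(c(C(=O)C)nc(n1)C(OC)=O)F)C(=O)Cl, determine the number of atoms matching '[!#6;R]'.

Check the 17 heavy atoms by environment: 2× n (aromatic, in 6-ring) → match; 4× c (aromatic, in 6-ring) → no; 1× F (acyclic) → no; 5× C (acyclic) → no; 4× O (acyclic) → no; 1× Cl (acyclic) → no.
That gives 2 matching atoms.

2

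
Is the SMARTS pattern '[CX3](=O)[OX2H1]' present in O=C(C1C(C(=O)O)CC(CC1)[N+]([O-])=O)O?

Yes

The pattern [CX3](=O)[OX2H1] describes an sp2 carbon double-bonded to O and single-bonded to an -OH oxygen — a carboxylic acid.
The molecule carries a carboxylic acid group (-C(=O)OH), whose atoms satisfy every constraint of the query, so the pattern matches.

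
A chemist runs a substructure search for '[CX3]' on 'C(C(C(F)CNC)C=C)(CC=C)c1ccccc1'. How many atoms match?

The query [CX3] means: C with X3: aliphatic carbon with exactly 3 total connections.
Check the 18 heavy atoms by environment: 6× C (X4) → no; 4× C (X3) → match; 6× c (aromatic, X3) → no; 1× N (X3) → no; 1× F (X1) → no.
That gives 4 matching atoms.

4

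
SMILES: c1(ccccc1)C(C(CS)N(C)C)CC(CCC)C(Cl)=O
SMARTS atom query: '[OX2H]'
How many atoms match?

0

The query [OX2H] means: aliphatic oxygen with two connections, one of which is H — an -OH oxygen.
Check the 21 heavy atoms by environment: 4× C (H2, X4) → no; 3× C (H1, X4) → no; 3× C (H3, X4) → no; 1× N (H0, X3) → no; 1× S (H1, X2) → no; 1× c (aromatic, H0, X3) → no; 5× c (aromatic, H1, X3) → no; 1× C (H0, X3) → no; 1× O (H0, X1) → no; 1× Cl (H0, X1) → no.
No environment satisfies the query, so 0 matching atoms.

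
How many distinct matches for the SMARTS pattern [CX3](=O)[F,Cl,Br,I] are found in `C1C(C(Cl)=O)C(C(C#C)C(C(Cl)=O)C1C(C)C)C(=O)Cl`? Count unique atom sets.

3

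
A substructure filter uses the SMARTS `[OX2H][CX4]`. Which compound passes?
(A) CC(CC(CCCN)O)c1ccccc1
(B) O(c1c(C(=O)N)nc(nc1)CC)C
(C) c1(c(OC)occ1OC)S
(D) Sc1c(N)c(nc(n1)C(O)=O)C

[OX2H][CX4] describes a hydroxyl oxygen bound to an sp3 (X4) carbon (an aliphatic alcohol).
(A) contains a hydroxyl group (-OH), which satisfies every atom and bond constraint.
(B) has a methoxy ether (-OCH3) but the oxygen has H0 (ether), not H1.
(C) has a methoxy ether (-OCH3) but the oxygen has H0 (ether), not H1.
(D) has a carboxylic acid group (-C(=O)OH) but the -OH is on a CX3 carbonyl carbon, not a CX4 carbon.
So the answer is (A).

A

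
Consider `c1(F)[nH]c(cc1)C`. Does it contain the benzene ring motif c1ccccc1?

No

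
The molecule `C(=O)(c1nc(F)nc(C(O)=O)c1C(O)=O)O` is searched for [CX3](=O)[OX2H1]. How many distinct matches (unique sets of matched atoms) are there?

3

[CX3](=O)[OX2H1] is the SMARTS for a carboxylic acid: an sp2 carbon double-bonded to O and single-bonded to an -OH oxygen.
The molecule carries 3 separate instances of a carboxylic acid group (-C(=O)OH) meeting every constraint; each maps to a distinct set of atoms, giving 3 matches.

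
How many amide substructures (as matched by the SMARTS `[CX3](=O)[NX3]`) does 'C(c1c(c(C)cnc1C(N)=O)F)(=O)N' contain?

[CX3](=O)[NX3] is the SMARTS for an amide: a carbonyl carbon bonded to a trivalent nitrogen.
The molecule carries 2 separate instances of a primary amide (-C(=O)NH2) meeting every constraint; each maps to a distinct set of atoms, giving 2 matches.

2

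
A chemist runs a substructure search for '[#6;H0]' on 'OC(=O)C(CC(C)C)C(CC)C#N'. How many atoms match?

2

The query [#6;H0] means: any carbon with no attached hydrogen.
Check the 13 heavy atoms by environment: 3× C (H3) → no; 2× C (H2) → no; 3× C (H1) → no; 2× C (H0) → match; 1× N (H0) → no; 1× O (H0) → no; 1× O (H1) → no.
That gives 2 matching atoms.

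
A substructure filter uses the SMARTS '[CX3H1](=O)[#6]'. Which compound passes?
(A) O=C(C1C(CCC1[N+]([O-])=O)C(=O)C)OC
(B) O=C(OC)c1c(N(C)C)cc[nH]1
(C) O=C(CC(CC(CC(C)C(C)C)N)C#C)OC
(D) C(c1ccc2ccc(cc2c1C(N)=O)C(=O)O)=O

[CX3H1](=O)[#6] describes an sp2 carbon with one H, double-bonded to O and single-bonded to carbon (an aldehyde).
(A) has an acetyl/ketone group (-C(=O)CH3) but the carbonyl carbon has H0 (two carbon neighbours), not H1.
(B) has a methyl-ester group (-C(=O)OCH3) but the carbonyl carbon has H0, not H1.
(C) has a methyl-ester group (-C(=O)OCH3) but the carbonyl carbon has H0, not H1.
(D) contains an aldehyde (-CHO), which satisfies every atom and bond constraint.
So the answer is (D).

D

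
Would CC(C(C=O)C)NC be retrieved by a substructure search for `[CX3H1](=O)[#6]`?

The pattern [CX3H1](=O)[#6] describes an sp2 carbon with one H, double-bonded to O and single-bonded to carbon — an aldehyde.
The molecule carries an aldehyde (-CHO), whose atoms satisfy every constraint of the query, so the pattern matches.

Yes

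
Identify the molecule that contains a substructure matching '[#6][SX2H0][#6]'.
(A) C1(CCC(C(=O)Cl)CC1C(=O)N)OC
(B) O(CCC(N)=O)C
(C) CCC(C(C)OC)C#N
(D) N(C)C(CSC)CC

[#6][SX2H0][#6] describes an aliphatic sulfur bridging two carbons with no H on the sulfur (a thioether).
(A) has a methoxy ether (-OCH3) but the bridging atom is O, not S.
(B) has a methoxy ether (-OCH3) but the bridging atom is O, not S.
(C) has a methoxy ether (-OCH3) but the bridging atom is O, not S.
(D) contains a methylthio ether (-SCH3), which satisfies every atom and bond constraint.
So the answer is (D).

D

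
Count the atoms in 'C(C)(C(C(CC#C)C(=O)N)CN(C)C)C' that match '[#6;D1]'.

5

The query [#6;D1] means: carbon bonded to exactly one heavy atom.
Check the 15 heavy atoms by environment: 3× C (D2) → no; 4× C (D3) → no; 5× C (D1) → match; 1× N (D3) → no; 1× O (D1) → no; 1× N (D1) → no.
That gives 5 matching atoms.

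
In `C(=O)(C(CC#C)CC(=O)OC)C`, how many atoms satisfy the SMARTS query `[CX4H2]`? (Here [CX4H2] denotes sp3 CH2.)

2

Check the 12 heavy atoms by environment: 2× C (H2, X4) → match; 1× C (H1, X4) → no; 2× C (H0, X3) → no; 2× O (H0, X1) → no; 1× O (H0, X2) → no; 2× C (H3, X4) → no; 1× C (H0, X2) → no; 1× C (H1, X2) → no.
That gives 2 matching atoms.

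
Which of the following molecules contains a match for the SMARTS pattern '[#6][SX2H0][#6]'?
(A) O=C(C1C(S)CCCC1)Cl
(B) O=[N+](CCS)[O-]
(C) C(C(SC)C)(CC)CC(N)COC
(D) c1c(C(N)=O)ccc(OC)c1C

C

[#6][SX2H0][#6] describes an aliphatic sulfur bridging two carbons with no H on the sulfur (a thioether).
(A) has a thiol (-SH) but the sulfur has H1, not H0 bridging two carbons.
(B) has a thiol (-SH) but the sulfur has H1, not H0 bridging two carbons.
(C) contains a methylthio ether (-SCH3), which satisfies every atom and bond constraint.
(D) has a methoxy ether (-OCH3) but the bridging atom is O, not S.
So the answer is (C).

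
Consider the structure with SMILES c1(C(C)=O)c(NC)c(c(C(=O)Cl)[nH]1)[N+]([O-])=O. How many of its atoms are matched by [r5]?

5

The query [r5] means: r5 matches atoms in a five-membered ring.
Check the 16 heavy atoms by environment: 1× n (aromatic, in 5-ring) → match; 4× c (aromatic, in 5-ring) → match; 4× C (acyclic) → no; 3× O (acyclic) → no; 1× Cl (acyclic) → no; 1× N (charge +1, acyclic) → no; 1× O (charge -1, acyclic) → no; 1× N (acyclic) → no.
Summing the matching environments: 1 + 4 = 5 matching atoms.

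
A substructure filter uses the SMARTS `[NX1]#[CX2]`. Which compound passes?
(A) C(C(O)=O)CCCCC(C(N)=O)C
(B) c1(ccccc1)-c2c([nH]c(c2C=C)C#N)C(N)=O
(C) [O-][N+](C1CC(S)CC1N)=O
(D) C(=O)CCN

B

[NX1]#[CX2] describes a nitrogen triple-bonded to a two-connected carbon (a nitrile).
(A) has a primary amide (-C(=O)NH2) but the nitrogen is NX3, not NX1.
(B) contains a nitrile (-C#N), which satisfies every atom and bond constraint.
(C) has a primary amino group (-NH2) but the nitrogen is NX3 (three connections), not NX1 triple-bonded.
(D) has a primary amino group (-NH2) but the nitrogen is NX3 (three connections), not NX1 triple-bonded.
So the answer is (B).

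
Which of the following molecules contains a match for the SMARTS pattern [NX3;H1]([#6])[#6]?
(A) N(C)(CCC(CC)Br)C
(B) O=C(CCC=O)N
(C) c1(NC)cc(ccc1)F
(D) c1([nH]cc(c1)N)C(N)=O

C

[NX3;H1]([#6])[#6] describes a trivalent nitrogen with one H, bonded to two carbons (a secondary amine).
(A) has a dimethylamino group (-N(CH3)2) but the nitrogen has H0, not H1.
(B) has a primary amide (-C(=O)NH2) but the -C(=O)NH2 nitrogen has H2, not H1.
(C) contains an N-methylamino group (-NHCH3), which satisfies every atom and bond constraint.
(D) has a primary amino group (-NH2) but the nitrogen has H2 and only one carbon neighbour.
So the answer is (C).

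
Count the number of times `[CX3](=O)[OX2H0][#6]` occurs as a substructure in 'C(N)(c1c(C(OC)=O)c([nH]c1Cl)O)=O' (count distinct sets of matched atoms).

1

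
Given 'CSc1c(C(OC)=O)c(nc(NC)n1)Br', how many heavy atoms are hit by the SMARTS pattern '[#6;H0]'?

5

The query [#6;H0] means: any carbon with no attached hydrogen.
Check the 15 heavy atoms by environment: 2× n (aromatic, H0) → no; 4× c (aromatic, H0) → match; 1× Br (H0) → no; 1× N (H1) → no; 3× C (H3) → no; 1× C (H0) → match; 2× O (H0) → no; 1× S (H0) → no.
Summing the matching environments: 4 + 1 = 5 matching atoms.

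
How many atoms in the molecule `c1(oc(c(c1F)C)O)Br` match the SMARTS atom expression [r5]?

The query [r5] means: r5 matches atoms in a five-membered ring.
Check the 9 heavy atoms by environment: 1× o (aromatic, in 5-ring) → match; 4× c (aromatic, in 5-ring) → match; 1× F (acyclic) → no; 1× Br (acyclic) → no; 1× C (acyclic) → no; 1× O (acyclic) → no.
Summing the matching environments: 1 + 4 = 5 matching atoms.

5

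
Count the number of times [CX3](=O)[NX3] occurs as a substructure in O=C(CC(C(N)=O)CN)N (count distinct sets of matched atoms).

2

[CX3](=O)[NX3] is the SMARTS for an amide: a carbonyl carbon bonded to a trivalent nitrogen.
The molecule carries 2 separate instances of a primary amide (-C(=O)NH2) meeting every constraint; each maps to a distinct set of atoms, giving 2 matches.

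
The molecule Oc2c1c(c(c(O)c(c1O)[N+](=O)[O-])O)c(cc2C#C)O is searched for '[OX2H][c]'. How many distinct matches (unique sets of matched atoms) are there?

5

[OX2H][c] is the SMARTS for a phenol: a hydroxyl oxygen attached to an aromatic carbon.
The molecule carries 5 separate instances of a hydroxyl group (-OH) meeting every constraint; each maps to a distinct set of atoms, giving 5 matches.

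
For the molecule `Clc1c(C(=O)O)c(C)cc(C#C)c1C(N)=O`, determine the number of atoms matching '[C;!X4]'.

4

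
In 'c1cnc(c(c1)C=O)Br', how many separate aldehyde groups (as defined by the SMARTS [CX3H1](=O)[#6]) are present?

1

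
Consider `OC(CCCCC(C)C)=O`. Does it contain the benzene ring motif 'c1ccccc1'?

No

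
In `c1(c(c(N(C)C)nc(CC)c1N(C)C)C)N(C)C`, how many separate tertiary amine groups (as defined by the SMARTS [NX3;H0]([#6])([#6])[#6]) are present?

[NX3;H0]([#6])([#6])[#6] is the SMARTS for a tertiary amine: a trivalent nitrogen with no H, bonded to three carbons.
The molecule carries 3 separate instances of a dimethylamino group (-N(CH3)2) meeting every constraint; each maps to a distinct set of atoms, giving 3 matches.

3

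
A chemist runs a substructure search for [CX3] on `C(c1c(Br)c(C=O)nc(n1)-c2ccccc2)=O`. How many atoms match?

2

Check the 17 heavy atoms by environment: 2× n (aromatic, X2) → no; 10× c (aromatic, X3) → no; 2× C (X3) → match; 2× O (X1) → no; 1× Br (X1) → no.
That gives 2 matching atoms.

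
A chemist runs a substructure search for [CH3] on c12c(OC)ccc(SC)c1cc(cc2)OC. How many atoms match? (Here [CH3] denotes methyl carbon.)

3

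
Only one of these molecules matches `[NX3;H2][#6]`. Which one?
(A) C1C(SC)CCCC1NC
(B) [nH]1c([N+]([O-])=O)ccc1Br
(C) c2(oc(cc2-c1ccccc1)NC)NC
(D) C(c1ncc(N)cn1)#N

[NX3;H2][#6] describes a trivalent nitrogen with two H attached to carbon (a primary amine).
(A) has an N-methylamino group (-NHCH3) but the nitrogen bears two carbons and only one H (H1), not H2.
(B) has a nitro group (-[N+](=O)[O-]) but the nitrogen is [N+] with no H, not NX3H2.
(C) has an N-methylamino group (-NHCH3) but the nitrogen bears two carbons and only one H (H1), not H2.
(D) contains a primary amino group (-NH2), which satisfies every atom and bond constraint.
So the answer is (D).

D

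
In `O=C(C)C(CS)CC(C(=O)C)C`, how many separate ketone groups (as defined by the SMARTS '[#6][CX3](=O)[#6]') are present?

2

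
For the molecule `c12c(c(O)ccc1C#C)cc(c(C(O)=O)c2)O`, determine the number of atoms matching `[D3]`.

7

Check the 17 heavy atoms by environment: 6× c (aromatic, D3) → match; 4× c (aromatic, D2) → no; 1× C (D2) → no; 1× C (D1) → no; 1× C (D3) → match; 4× O (D1) → no.
Summing the matching environments: 6 + 1 = 7 matching atoms.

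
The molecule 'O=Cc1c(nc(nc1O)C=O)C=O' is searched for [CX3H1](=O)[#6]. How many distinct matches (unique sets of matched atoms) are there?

3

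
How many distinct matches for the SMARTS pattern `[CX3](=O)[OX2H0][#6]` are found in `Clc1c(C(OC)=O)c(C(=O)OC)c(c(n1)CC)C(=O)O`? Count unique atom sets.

[CX3](=O)[OX2H0][#6] is the SMARTS for an ester: a carbonyl carbon bonded to an oxygen that is itself bonded to carbon (no H on that O).
The molecule carries 2 separate instances of a methyl-ester group (-C(=O)OCH3) meeting every constraint; each maps to a distinct set of atoms, giving 2 matches.

2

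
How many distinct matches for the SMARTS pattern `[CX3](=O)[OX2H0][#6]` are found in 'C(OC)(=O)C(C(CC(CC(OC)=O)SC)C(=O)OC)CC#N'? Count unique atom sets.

[CX3](=O)[OX2H0][#6] is the SMARTS for an ester: a carbonyl carbon bonded to an oxygen that is itself bonded to carbon (no H on that O).
The molecule carries 3 separate instances of a methyl-ester group (-C(=O)OCH3) meeting every constraint; each maps to a distinct set of atoms, giving 3 matches.

3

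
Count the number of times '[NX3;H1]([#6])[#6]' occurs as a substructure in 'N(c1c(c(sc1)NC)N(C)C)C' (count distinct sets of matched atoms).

2

[NX3;H1]([#6])[#6] is the SMARTS for a secondary amine: a trivalent nitrogen with one H, bonded to two carbons.
The molecule carries 2 separate instances of an N-methylamino group (-NHCH3) meeting every constraint; each maps to a distinct set of atoms, giving 2 matches.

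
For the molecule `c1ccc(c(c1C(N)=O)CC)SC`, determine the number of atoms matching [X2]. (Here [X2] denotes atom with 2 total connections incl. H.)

1

Check the 13 heavy atoms by environment: 6× c (aromatic, X3) → no; 1× S (X2) → match; 3× C (X4) → no; 1× C (X3) → no; 1× O (X1) → no; 1× N (X3) → no.
That gives 1 matching atom.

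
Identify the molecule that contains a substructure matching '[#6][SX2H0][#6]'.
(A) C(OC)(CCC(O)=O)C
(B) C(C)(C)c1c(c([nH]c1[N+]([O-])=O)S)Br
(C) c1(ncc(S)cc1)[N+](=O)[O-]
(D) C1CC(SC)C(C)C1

[#6][SX2H0][#6] describes an aliphatic sulfur bridging two carbons with no H on the sulfur (a thioether).
(A) has a methoxy ether (-OCH3) but the bridging atom is O, not S.
(B) has a thiol (-SH) but the sulfur has H1, not H0 bridging two carbons.
(C) has a thiol (-SH) but the sulfur has H1, not H0 bridging two carbons.
(D) contains a methylthio ether (-SCH3), which satisfies every atom and bond constraint.
So the answer is (D).

D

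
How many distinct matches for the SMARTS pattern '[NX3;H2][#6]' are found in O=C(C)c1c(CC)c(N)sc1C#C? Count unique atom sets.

[NX3;H2][#6] is the SMARTS for a primary amine: a trivalent nitrogen with two H attached to carbon.
Exactly one fragment in the molecule meets all constraints, giving 1 match.

1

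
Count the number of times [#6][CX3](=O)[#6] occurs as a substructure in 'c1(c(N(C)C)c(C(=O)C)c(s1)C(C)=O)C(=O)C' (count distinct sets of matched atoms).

3

[#6][CX3](=O)[#6] is the SMARTS for a ketone: a carbonyl carbon (no H) flanked by two carbons.
The molecule carries 3 separate instances of an acetyl/ketone group (-C(=O)CH3) meeting every constraint; each maps to a distinct set of atoms, giving 3 matches.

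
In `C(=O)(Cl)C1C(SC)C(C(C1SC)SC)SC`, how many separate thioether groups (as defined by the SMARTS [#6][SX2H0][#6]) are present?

[#6][SX2H0][#6] is the SMARTS for a thioether: an aliphatic sulfur bridging two carbons with no H on the sulfur.
The molecule carries 4 separate instances of a methylthio ether (-SCH3) meeting every constraint; each maps to a distinct set of atoms, giving 4 matches.

4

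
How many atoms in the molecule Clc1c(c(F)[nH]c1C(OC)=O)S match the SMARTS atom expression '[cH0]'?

4

The query [cH0] means: aromatic carbon with no attached hydrogen (substituted or ring-fusion).
Check the 12 heavy atoms by environment: 1× n (aromatic, H1) → no; 4× c (aromatic, H0) → match; 1× S (H1) → no; 1× F (H0) → no; 1× Cl (H0) → no; 1× C (H0) → no; 2× O (H0) → no; 1× C (H3) → no.
That gives 4 matching atoms.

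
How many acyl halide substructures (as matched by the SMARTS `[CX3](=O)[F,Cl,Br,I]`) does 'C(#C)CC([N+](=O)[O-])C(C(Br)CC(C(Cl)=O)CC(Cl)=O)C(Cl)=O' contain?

3

[CX3](=O)[F,Cl,Br,I] is the SMARTS for an acyl halide: a carbonyl carbon bonded to a halogen.
The molecule carries 3 separate instances of an acyl chloride (-C(=O)Cl) meeting every constraint; each maps to a distinct set of atoms, giving 3 matches.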